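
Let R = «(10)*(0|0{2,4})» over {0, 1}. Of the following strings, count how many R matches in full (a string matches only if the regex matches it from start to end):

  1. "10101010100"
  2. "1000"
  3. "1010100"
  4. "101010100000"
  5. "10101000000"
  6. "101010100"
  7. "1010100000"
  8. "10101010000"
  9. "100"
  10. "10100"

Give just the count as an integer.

9

1 → match
2 → match
3 → match
4 → match
5 → no match
6 → match
7 → match
8 → match
9 → match
10 → match
Total matched: 9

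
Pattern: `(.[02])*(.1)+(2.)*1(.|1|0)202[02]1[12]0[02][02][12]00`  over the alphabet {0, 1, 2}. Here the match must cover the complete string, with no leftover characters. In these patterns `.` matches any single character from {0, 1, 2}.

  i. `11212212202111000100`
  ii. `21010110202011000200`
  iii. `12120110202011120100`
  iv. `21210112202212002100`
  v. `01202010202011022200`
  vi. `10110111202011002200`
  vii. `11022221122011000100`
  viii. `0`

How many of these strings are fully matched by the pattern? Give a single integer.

i → no match
ii → match
iii → no match
iv → match
v → match
vi → match
vii → no match
viii. `0` → no match — must end with `00`
Total matched: 4

4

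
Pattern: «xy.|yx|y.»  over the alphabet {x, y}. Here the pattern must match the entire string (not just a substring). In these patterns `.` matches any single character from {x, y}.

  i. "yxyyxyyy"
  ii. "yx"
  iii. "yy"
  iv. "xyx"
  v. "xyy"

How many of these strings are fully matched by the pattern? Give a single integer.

i → no match
ii → match
iii → match
iv → match
v → match
Total matched: 4

4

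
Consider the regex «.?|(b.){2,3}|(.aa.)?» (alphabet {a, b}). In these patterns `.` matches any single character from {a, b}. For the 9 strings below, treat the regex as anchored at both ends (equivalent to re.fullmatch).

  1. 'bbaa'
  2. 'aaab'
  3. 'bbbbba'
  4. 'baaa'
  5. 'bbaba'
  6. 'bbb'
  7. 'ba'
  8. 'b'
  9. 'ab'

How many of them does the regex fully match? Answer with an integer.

1 → no match
2 → match
3 → match
4 → match
5 → no match
6 → no match
7 → no match
8 → match
9 → no match
Total matched: 4

4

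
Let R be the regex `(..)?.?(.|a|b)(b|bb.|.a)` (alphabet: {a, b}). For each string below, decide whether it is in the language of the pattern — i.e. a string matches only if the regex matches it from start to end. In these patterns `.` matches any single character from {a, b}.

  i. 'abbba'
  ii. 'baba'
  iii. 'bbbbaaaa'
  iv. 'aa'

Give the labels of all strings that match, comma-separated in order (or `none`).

i, ii

i → match
ii → match
iii → no match
iv → no match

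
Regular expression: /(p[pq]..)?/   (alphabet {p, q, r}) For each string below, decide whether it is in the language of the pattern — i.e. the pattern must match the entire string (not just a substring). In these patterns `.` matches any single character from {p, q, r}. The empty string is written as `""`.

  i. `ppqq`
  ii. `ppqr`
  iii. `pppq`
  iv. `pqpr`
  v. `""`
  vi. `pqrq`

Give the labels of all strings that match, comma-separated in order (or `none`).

i, ii, iii, iv, v, vi

i → match
ii → match
iii → match
iv → match
v → match
vi → match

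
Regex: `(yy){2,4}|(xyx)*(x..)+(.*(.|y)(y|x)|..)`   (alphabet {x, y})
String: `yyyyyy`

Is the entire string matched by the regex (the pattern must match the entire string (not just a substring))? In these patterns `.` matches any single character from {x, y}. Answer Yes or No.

Yes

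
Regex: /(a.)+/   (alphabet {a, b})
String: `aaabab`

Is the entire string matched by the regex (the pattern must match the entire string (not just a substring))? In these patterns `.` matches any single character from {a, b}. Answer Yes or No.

Yes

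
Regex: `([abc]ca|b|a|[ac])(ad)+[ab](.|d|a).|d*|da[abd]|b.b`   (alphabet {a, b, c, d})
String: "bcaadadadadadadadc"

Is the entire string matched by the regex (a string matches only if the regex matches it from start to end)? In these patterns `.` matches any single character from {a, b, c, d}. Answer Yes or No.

Yes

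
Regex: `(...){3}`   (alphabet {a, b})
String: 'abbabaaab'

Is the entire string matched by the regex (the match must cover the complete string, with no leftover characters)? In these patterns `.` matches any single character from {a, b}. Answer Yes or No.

Yes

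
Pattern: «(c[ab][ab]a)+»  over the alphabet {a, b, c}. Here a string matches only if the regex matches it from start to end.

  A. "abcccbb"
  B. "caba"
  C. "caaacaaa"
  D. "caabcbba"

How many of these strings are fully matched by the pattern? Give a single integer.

A → no match — must start with "c"
B → match
C → match
D → no match
Total matched: 2

2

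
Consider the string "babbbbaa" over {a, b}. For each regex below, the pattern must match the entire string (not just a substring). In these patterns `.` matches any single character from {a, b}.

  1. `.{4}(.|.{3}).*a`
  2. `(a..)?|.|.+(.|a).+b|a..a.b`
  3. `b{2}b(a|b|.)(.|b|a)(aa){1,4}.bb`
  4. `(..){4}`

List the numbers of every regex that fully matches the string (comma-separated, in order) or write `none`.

1 → match
2 → no match
3 → no match — must end with "bb"
4 → match

1, 4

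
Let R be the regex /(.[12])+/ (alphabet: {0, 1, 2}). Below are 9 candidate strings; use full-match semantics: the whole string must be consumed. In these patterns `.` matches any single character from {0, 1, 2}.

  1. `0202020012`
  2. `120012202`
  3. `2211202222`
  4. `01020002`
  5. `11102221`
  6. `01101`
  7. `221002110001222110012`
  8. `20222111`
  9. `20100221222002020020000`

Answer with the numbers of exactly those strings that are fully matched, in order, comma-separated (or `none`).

none

1 → no match
2 → no match
3 → no match
4 → no match
5 → no match
6 → no match
7 → no match
8 → no match
9 → no match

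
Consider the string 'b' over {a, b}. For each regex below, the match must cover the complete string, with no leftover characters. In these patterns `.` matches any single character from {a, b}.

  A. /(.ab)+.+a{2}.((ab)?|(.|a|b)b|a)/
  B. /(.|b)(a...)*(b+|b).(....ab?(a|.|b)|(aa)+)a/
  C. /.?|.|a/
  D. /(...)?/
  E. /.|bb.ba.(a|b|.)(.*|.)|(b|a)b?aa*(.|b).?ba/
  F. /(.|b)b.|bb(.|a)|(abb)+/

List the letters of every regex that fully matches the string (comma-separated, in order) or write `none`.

C, E

A → no match
B → no match — must end with 'a'
C → match
D → no match
E → match
F → no match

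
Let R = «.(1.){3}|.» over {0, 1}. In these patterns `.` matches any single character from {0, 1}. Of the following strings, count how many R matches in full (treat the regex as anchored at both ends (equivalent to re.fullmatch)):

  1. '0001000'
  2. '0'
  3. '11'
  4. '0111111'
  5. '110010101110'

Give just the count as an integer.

1 → no match
2 → match
3 → no match
4 → match
5 → no match
Total matched: 2

2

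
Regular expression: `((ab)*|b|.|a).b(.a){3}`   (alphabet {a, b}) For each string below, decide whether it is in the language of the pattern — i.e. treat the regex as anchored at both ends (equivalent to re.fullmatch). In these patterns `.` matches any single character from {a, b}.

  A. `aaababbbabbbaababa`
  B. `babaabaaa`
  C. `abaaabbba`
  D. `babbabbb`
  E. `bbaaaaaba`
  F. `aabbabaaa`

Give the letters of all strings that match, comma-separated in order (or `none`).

A → no match
B → match
C → no match
D → no match — must end with `a`
E → no match
F → match

B, F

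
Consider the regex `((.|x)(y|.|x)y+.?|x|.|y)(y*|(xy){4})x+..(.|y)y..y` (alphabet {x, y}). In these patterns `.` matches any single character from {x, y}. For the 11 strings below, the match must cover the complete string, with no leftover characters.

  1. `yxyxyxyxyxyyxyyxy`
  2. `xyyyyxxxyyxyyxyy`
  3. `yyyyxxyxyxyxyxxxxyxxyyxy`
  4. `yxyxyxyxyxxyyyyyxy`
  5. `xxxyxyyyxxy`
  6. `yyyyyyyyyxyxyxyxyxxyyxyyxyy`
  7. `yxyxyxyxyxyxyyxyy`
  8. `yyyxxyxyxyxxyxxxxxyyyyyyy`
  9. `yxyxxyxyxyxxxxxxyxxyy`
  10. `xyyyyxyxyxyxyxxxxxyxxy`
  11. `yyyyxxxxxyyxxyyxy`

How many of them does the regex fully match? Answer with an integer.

5

1 → match
2 → no match
3 → match
4 → match
5 → no match
6 → no match
7 → match
8 → no match
9 → no match
10 → match
11 → no match
Total matched: 5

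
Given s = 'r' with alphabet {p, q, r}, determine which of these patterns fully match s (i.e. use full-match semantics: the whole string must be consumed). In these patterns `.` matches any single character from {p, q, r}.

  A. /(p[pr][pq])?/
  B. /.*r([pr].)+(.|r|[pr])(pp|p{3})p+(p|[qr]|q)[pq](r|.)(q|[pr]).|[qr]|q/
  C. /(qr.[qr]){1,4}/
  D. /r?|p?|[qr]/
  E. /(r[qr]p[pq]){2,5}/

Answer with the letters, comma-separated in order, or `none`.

A → no match
B → match
C → no match — must start with 'qr'
D → match
E → no match

B, D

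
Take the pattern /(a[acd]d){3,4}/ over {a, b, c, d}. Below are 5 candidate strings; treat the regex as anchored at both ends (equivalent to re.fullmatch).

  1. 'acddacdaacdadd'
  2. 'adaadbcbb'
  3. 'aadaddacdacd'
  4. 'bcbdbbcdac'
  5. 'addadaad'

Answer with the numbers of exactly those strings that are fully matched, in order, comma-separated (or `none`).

1 → no match
2 → no match — must end with 'd'
3 → match
4 → no match — must start with 'a'
5 → no match

3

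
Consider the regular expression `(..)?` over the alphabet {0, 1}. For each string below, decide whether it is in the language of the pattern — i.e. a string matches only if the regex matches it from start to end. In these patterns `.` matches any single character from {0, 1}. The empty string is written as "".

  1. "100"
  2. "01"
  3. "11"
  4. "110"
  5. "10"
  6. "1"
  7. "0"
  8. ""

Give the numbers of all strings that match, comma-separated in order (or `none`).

2, 3, 5, 8

1 → no match
2 → match
3 → match
4 → no match
5 → match
6 → no match
7 → no match
8 → match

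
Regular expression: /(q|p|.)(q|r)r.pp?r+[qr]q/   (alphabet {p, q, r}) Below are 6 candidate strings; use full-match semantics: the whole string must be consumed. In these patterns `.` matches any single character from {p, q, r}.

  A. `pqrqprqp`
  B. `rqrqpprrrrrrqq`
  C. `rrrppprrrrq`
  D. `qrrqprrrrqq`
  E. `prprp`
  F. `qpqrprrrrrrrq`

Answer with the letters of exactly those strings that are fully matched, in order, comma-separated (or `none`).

A. `pqrqprqp` → no match — must end with `q`
B → match
C. `rrrppprrrrq` → match
D. `qrrqprrrrqq` → match
E. `prprp` → no match — must end with `q`
F → no match

B, C, D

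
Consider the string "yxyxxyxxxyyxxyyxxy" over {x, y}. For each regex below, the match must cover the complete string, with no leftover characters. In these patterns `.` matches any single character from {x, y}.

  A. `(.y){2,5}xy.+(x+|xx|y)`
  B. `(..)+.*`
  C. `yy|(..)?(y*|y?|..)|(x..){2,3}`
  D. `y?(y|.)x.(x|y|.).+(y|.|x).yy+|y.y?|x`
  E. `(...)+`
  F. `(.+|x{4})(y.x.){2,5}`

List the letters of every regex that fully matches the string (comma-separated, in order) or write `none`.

A → no match
B → match
C → no match
D → no match
E → match
F → match

B, E, F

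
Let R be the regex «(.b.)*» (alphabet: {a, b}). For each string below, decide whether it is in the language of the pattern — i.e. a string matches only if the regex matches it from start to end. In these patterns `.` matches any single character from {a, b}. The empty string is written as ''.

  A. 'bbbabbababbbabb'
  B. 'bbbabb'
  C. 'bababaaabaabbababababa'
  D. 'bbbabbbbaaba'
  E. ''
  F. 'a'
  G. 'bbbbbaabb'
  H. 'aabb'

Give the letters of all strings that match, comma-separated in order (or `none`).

A, B, D, E, G

A → match
B → match
C → no match
D → match
E → match
F → no match
G → match
H → no match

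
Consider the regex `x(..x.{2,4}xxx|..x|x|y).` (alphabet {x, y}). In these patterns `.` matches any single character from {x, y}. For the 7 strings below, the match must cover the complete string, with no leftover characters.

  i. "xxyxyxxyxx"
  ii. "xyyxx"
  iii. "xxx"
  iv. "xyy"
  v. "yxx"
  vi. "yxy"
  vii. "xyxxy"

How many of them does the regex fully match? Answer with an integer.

i → no match
ii → match
iii → match
iv → match
v → no match — must start with "x"
vi → no match — must start with "x"
vii → match
Total matched: 4

4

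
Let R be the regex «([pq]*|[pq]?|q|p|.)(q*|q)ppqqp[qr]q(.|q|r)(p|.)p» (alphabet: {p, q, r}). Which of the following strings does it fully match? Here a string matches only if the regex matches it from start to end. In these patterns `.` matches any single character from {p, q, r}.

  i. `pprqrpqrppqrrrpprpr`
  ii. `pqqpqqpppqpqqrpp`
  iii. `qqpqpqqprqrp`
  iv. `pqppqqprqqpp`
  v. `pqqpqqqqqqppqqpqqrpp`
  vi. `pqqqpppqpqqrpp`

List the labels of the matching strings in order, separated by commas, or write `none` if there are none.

i → no match — must end with `p`
ii → no match
iii → no match
iv → match
v → match
vi → no match

iv, v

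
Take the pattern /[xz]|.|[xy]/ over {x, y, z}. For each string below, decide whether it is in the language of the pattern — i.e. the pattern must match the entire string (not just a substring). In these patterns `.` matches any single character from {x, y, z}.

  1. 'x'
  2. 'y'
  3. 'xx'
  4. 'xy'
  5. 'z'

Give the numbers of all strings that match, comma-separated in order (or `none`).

1. 'x' → match
2. 'y' → match
3. 'xx' → no match
4. 'xy' → no match
5. 'z' → match

1, 2, 5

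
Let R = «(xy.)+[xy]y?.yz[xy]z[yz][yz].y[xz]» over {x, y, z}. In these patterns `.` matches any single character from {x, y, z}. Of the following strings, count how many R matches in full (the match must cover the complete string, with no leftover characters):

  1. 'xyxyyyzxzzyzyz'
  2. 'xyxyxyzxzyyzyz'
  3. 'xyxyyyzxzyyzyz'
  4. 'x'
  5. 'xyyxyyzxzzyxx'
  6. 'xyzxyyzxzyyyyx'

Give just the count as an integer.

4

1 → match
2 → match
3 → match
4. 'x' → no match — must start with 'xy'
5 → no match
6 → match
Total matched: 4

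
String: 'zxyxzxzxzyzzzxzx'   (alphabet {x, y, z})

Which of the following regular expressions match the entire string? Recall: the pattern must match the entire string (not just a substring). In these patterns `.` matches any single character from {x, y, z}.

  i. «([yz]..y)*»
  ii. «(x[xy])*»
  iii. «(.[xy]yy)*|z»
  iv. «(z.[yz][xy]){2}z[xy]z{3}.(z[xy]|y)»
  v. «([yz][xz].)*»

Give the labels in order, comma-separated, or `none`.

iv

i → no match
ii → no match
iii → no match
iv → match
v → no match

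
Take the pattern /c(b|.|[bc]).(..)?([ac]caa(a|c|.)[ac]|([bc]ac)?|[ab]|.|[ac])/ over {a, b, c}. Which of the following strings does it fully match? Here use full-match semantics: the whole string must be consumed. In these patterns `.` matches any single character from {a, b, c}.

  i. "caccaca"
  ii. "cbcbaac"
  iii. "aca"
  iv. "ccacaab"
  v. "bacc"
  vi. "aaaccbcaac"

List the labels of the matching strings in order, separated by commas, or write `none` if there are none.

i → no match
ii → no match
iii → no match — must start with "c"
iv → no match
v → no match — must start with "c"
vi → no match — must start with "c"

none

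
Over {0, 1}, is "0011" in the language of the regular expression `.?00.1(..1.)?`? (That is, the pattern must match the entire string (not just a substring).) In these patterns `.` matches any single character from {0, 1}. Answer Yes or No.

Yes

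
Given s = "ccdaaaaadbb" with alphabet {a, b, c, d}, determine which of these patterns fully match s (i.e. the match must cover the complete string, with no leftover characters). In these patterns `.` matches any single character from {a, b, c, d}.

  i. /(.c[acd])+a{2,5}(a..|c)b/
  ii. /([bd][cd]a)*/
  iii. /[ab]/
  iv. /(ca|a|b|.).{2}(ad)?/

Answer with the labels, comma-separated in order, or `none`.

i → match
ii → no match
iii → no match
iv → no match

i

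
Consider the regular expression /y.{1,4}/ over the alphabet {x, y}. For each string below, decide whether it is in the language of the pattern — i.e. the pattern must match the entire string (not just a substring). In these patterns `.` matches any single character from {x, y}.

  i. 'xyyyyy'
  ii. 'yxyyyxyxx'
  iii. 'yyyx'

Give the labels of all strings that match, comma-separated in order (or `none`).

i. 'xyyyyy' → no match — must start with 'y'
ii. 'yxyyyxyxx' → no match
iii. 'yyyx' → match

iii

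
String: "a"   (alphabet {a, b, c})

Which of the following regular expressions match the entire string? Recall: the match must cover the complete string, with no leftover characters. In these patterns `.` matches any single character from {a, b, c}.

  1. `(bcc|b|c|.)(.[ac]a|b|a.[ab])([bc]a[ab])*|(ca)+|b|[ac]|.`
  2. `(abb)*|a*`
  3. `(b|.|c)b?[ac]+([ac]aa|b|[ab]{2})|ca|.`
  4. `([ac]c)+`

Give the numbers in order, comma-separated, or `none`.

1, 2, 3

1 → match
2 → match
3 → match
4 → no match — must end with "c"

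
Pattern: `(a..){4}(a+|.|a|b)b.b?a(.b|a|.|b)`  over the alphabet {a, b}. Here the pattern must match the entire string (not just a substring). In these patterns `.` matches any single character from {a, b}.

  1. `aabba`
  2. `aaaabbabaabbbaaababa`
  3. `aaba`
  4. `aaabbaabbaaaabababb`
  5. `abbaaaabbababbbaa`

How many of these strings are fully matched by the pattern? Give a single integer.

1

1 → no match
2 → no match
3 → no match
4 → no match
5 → match
Total matched: 1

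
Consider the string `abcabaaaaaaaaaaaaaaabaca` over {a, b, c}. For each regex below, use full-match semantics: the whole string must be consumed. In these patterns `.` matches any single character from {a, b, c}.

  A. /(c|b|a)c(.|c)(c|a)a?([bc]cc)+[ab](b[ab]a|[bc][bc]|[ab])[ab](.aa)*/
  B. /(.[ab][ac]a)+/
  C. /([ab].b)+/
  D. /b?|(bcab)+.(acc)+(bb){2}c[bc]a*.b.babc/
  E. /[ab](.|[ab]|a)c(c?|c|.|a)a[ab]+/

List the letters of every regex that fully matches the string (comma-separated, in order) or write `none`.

B

A → no match
B → match
C → no match — must end with `b`
D → no match
E → no match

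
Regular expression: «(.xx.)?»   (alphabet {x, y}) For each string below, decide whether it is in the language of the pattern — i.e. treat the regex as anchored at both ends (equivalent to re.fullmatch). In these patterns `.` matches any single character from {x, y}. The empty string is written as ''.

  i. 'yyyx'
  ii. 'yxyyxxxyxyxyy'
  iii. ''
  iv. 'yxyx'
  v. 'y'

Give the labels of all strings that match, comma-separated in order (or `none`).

i. 'yyyx' → no match
ii → no match
iii. '' → match
iv. 'yxyx' → no match
v. 'y' → no match

iii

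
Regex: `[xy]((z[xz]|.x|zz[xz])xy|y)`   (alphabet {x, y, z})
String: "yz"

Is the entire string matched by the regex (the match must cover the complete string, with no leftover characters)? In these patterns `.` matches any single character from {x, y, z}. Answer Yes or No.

No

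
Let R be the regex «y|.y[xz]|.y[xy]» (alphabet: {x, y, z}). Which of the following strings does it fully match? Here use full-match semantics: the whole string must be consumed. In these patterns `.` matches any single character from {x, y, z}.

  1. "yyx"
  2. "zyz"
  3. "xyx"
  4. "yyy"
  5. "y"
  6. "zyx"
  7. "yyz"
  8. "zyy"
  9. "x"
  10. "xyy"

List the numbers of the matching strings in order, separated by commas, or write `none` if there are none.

1 → match
2 → match
3 → match
4 → match
5 → match
6 → match
7 → match
8 → match
9 → no match
10 → match

1, 2, 3, 4, 5, 6, 7, 8, 10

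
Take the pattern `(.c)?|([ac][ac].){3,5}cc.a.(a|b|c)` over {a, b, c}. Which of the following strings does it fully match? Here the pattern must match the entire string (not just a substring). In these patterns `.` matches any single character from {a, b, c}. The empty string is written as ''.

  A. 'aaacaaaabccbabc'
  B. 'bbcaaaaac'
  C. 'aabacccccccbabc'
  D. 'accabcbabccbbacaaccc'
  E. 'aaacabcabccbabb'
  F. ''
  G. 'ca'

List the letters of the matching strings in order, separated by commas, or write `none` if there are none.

A, C, E, F

A → match
B → no match
C → match
D → no match
E → match
F → match
G → no match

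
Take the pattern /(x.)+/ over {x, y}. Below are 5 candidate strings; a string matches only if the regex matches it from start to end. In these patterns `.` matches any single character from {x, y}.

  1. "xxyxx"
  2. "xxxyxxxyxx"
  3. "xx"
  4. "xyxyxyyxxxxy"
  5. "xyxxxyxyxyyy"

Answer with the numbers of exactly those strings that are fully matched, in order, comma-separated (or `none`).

1 → no match
2 → match
3 → match
4 → no match
5 → no match

2, 3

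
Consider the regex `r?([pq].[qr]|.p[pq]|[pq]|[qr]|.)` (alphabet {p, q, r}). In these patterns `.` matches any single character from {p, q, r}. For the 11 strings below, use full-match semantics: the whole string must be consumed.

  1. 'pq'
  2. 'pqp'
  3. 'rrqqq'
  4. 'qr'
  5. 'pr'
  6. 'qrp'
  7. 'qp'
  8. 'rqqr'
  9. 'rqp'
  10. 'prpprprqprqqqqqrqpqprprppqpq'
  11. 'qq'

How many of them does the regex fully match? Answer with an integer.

1. 'pq' → no match
2. 'pqp' → no match
3. 'rrqqq' → no match
4. 'qr' → no match
5. 'pr' → no match
6. 'qrp' → no match
7. 'qp' → no match
8. 'rqqr' → match
9. 'rqp' → no match
10 → no match
11. 'qq' → no match
Total matched: 1

1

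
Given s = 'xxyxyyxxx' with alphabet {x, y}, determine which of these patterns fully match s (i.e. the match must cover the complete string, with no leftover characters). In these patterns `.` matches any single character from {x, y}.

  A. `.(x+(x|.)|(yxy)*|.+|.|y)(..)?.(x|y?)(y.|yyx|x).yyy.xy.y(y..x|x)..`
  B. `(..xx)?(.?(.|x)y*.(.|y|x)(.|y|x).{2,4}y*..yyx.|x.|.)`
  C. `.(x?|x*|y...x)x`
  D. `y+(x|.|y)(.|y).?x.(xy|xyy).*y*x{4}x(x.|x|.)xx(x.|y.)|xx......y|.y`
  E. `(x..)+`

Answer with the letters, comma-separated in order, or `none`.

E

A → no match
B → no match
C → no match
D → no match
E → match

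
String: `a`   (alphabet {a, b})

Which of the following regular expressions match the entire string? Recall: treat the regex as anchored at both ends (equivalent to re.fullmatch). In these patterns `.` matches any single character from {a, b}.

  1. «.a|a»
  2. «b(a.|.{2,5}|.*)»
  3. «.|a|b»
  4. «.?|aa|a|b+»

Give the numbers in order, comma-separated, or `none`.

1 → match
2 → no match — must start with `b`
3 → match
4 → match

1, 3, 4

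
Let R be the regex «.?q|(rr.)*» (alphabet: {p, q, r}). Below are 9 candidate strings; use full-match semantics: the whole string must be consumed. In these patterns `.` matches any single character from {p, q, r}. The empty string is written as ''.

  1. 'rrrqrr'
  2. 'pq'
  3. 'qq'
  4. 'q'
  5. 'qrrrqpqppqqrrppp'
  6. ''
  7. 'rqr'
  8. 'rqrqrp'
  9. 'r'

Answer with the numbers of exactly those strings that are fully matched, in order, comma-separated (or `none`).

2, 3, 4, 6

1. 'rrrqrr' → no match
2. 'pq' → match
3. 'qq' → match
4. 'q' → match
5 → no match
6. '' → match
7. 'rqr' → no match
8. 'rqrqrp' → no match
9. 'r' → no match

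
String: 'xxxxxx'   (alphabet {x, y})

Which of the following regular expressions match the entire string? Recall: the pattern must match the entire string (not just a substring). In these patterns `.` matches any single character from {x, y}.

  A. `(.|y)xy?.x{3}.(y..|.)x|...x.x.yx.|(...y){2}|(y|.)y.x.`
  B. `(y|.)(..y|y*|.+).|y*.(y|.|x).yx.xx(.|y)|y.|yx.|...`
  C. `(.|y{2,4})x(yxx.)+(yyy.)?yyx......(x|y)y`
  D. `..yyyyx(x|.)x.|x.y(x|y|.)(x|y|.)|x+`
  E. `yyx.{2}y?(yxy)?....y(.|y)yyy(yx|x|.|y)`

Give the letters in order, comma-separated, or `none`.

B, D

A → no match
B → match
C → no match — must end with 'y'
D → match
E → no match — must start with 'yyx'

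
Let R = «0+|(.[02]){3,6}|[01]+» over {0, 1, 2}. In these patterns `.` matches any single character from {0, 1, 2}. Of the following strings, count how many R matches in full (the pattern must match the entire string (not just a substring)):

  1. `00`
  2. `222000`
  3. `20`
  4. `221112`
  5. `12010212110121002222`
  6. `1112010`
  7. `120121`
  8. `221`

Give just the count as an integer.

2

1 → match
2 → match
3 → no match
4 → no match
5 → no match
6 → no match
7 → no match
8 → no match
Total matched: 2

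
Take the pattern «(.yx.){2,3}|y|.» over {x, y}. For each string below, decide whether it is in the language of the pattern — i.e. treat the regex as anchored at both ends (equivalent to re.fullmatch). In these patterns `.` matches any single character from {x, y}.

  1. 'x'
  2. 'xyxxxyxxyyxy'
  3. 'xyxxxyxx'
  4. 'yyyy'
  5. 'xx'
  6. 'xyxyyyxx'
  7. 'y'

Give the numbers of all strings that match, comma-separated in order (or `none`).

1, 2, 3, 6, 7

1 → match
2 → match
3 → match
4 → no match
5 → no match
6 → match
7 → match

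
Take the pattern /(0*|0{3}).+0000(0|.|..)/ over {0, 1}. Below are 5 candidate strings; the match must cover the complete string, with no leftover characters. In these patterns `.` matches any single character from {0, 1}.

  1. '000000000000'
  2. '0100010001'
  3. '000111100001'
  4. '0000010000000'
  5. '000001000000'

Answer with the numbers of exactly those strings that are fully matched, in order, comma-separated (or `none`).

1, 3, 4, 5

1 → match
2 → no match
3 → match
4 → match
5 → match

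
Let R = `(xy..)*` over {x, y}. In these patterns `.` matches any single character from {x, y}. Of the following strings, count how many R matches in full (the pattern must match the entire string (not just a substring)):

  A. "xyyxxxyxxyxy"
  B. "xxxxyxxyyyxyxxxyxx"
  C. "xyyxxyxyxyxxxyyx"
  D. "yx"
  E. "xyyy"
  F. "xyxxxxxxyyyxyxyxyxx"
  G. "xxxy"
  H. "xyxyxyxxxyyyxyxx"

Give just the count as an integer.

3

A. "xyyxxxyxxyxy" → no match
B → no match
C → match
D. "yx" → no match
E. "xyyy" → match
F → no match
G. "xxxy" → no match
H → match
Total matched: 3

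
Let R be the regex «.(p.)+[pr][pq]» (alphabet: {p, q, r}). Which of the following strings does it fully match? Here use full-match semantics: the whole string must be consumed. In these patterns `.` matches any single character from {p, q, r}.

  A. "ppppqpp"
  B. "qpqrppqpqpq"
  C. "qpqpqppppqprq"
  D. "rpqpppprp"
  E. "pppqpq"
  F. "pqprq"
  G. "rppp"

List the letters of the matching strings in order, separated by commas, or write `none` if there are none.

A, D

A → match
B → no match
C → no match
D → match
E → no match
F → no match
G → no match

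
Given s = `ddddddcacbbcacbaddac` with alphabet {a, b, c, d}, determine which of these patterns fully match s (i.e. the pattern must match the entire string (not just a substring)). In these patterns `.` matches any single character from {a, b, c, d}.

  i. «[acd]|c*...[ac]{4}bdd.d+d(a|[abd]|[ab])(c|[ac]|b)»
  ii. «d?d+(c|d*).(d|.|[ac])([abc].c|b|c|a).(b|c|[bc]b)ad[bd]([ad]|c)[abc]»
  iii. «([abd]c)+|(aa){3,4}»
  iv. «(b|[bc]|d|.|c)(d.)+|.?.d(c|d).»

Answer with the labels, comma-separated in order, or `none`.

i → no match
ii → match
iii → no match
iv → no match

ii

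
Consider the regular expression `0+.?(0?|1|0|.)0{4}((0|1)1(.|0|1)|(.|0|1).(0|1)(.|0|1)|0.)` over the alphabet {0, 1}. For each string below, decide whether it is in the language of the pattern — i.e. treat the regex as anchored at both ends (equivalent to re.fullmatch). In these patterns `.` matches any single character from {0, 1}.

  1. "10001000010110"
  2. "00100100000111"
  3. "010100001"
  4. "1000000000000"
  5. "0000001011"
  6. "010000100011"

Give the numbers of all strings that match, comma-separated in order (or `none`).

1 → no match — must start with "0"
2 → no match
3. "010100001" → no match
4 → no match — must start with "0"
5. "0000001011" → match
6. "010000100011" → no match

5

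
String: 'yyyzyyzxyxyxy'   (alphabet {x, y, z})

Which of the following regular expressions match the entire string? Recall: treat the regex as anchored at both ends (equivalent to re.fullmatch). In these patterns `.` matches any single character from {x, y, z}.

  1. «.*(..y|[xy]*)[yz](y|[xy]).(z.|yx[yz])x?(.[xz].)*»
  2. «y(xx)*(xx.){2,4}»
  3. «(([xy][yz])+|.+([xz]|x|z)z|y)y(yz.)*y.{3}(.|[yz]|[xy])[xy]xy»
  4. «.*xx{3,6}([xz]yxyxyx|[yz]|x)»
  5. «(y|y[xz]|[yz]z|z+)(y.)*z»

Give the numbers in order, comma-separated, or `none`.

3

1 → no match
2 → no match
3 → match
4 → no match
5 → no match — must end with 'z'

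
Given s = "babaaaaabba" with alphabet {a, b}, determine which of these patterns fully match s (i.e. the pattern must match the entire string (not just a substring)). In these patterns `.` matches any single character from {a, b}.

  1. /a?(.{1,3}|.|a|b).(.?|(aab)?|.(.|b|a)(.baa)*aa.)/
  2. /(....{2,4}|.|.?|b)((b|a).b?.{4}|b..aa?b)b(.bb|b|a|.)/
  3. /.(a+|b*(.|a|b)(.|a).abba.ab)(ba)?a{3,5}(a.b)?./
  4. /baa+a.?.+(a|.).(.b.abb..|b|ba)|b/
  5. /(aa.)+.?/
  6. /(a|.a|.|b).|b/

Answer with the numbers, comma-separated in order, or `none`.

1 → no match
2 → no match
3 → match
4 → no match
5 → no match — must start with "aa"
6 → no match

3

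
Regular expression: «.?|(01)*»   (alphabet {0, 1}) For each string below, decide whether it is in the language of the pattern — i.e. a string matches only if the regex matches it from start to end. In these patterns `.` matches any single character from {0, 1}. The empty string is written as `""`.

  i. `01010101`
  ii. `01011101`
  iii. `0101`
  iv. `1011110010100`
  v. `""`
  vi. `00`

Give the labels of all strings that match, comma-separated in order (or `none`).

i → match
ii → no match
iii → match
iv → no match
v → match
vi → no match

i, iii, v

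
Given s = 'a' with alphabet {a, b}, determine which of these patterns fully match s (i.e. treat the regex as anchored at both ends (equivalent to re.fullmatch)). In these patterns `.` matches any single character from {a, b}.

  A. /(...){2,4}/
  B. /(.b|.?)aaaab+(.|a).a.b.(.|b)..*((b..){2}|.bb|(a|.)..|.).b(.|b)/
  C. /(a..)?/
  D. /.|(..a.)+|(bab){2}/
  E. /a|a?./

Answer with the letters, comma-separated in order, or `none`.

D, E

A → no match
B → no match
C → no match
D → match
E → match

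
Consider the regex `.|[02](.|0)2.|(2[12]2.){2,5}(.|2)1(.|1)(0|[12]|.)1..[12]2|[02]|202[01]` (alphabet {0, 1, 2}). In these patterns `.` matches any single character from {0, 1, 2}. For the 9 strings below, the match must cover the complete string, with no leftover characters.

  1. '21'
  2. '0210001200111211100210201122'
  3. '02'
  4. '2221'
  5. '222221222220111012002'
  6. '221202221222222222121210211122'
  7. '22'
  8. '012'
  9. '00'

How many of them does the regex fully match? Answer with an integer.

1

1 → no match
2 → no match
3 → no match
4 → match
5 → no match
6 → no match
7 → no match
8 → no match
9 → no match
Total matched: 1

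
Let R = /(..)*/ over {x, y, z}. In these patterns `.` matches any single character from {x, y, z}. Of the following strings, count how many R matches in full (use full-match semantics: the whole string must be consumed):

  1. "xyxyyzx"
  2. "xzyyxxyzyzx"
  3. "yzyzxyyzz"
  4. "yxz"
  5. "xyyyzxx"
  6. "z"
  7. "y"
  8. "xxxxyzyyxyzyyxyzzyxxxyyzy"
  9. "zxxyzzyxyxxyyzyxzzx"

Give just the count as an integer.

0

1 → no match
2 → no match
3 → no match
4 → no match
5 → no match
6 → no match
7 → no match
8 → no match
9 → no match
Total matched: 0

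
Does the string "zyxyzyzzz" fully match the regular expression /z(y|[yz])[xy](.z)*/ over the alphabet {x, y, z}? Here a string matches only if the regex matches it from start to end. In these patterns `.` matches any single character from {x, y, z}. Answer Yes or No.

Yes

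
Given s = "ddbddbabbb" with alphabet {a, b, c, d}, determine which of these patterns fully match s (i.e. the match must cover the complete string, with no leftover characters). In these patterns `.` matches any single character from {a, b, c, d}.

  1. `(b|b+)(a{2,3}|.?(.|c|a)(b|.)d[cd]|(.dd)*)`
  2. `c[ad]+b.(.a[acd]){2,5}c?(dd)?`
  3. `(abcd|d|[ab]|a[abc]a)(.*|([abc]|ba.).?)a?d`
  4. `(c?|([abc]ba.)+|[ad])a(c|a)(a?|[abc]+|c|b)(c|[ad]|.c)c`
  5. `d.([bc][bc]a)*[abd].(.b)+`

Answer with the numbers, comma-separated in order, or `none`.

1 → no match — must start with "b"
2 → no match — must start with "c"
3 → no match — must end with "d"
4 → no match — must end with "c"
5 → match

5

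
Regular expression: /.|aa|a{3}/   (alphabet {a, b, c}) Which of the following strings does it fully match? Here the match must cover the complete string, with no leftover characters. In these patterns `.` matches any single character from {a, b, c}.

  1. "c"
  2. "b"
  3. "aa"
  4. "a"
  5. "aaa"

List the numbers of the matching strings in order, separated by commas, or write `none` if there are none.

1, 2, 3, 4, 5

1 → match
2 → match
3 → match
4 → match
5 → match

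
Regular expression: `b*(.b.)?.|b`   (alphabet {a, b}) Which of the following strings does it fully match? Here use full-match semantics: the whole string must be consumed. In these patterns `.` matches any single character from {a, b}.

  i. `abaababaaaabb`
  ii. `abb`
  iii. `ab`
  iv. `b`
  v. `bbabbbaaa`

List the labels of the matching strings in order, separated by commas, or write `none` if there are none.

i → no match
ii. `abb` → no match
iii. `ab` → no match
iv. `b` → match
v. `bbabbbaaa` → no match

iv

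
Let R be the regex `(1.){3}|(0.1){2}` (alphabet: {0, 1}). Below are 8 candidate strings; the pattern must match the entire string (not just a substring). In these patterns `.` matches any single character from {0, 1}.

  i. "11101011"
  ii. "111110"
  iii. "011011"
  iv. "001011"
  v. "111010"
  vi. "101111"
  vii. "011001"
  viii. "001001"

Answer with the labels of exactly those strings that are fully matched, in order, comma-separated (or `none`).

ii, iii, iv, v, vi, vii, viii

i. "11101011" → no match
ii. "111110" → match
iii. "011011" → match
iv. "001011" → match
v. "111010" → match
vi. "101111" → match
vii. "011001" → match
viii. "001001" → match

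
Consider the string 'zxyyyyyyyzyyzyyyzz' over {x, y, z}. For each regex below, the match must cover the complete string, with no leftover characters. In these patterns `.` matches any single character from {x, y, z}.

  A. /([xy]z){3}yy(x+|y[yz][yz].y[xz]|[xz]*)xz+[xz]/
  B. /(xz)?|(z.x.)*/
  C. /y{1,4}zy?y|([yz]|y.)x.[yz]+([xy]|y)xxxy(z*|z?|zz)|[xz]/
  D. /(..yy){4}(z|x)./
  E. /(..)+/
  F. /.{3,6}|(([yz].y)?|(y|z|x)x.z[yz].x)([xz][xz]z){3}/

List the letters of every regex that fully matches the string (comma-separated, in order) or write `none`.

A → no match
B → no match
C → no match
D → match
E → match
F → no match

D, E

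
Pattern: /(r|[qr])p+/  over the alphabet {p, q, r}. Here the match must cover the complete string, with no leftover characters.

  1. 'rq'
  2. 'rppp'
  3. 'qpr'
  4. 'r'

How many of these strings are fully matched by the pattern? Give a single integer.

1

1. 'rq' → no match — must end with 'p'
2. 'rppp' → match
3. 'qpr' → no match — must end with 'p'
4. 'r' → no match — must end with 'p'
Total matched: 1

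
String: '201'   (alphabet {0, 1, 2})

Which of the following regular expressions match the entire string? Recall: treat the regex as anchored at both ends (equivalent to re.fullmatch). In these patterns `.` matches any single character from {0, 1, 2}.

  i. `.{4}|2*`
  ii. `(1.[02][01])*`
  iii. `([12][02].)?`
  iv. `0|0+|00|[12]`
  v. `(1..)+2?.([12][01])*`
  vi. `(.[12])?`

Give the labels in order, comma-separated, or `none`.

i → no match
ii → no match
iii → match
iv → no match
v → no match — must start with '1'
vi → no match

iii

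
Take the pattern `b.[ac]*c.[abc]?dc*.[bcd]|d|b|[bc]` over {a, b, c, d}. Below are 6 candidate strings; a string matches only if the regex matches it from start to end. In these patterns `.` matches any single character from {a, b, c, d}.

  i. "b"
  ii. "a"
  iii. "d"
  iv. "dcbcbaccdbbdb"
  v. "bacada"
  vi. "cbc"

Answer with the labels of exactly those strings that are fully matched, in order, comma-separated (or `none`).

i, iii

i. "b" → match
ii. "a" → no match
iii. "d" → match
iv → no match
v. "bacada" → no match
vi. "cbc" → no match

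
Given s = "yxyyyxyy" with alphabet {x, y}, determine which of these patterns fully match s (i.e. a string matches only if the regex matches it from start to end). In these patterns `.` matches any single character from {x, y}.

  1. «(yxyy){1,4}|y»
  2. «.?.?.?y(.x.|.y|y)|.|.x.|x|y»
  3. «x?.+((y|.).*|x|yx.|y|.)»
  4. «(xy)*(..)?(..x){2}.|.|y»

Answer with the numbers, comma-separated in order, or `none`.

1, 3

1 → match
2 → no match
3 → match
4 → no match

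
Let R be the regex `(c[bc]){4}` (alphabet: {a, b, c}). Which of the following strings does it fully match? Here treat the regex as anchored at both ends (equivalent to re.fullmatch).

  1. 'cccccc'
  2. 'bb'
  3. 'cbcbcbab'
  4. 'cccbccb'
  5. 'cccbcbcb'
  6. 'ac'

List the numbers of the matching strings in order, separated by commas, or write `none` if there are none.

1 → no match
2 → no match — must start with 'c'
3 → no match
4 → no match
5 → match
6 → no match — must start with 'c'

5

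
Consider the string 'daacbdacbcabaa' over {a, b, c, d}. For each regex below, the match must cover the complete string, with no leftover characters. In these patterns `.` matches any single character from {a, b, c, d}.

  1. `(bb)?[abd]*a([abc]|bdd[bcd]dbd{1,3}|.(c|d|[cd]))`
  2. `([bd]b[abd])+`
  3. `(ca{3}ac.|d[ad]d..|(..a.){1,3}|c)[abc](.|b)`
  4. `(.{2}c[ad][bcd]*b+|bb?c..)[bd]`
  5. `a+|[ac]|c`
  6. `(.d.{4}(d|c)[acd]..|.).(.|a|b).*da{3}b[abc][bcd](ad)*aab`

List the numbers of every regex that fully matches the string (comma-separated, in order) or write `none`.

3

1 → no match
2 → no match
3 → match
4 → no match
5 → no match
6 → no match — must end with 'aab'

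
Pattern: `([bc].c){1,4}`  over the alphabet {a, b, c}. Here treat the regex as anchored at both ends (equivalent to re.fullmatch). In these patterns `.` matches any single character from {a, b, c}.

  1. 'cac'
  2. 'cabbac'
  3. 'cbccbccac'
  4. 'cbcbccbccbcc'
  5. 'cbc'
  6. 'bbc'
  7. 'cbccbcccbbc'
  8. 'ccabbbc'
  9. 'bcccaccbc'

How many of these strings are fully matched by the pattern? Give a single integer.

6

1 → match
2 → no match
3 → match
4 → match
5 → match
6 → match
7 → no match
8 → no match
9 → match
Total matched: 6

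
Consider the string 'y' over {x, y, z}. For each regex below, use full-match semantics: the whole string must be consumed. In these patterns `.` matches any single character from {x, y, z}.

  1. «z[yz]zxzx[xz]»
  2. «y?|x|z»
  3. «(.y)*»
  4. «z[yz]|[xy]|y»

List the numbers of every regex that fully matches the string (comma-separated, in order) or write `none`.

2, 4

1 → no match — must start with 'z'
2 → match
3 → no match
4 → match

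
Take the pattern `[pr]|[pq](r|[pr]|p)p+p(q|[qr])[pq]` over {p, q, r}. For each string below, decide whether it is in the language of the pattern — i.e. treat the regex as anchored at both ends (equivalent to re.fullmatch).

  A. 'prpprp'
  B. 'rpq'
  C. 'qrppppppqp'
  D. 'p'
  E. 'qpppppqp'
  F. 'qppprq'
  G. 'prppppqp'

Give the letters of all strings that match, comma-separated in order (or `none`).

A, C, D, E, F, G

A → match
B → no match
C → match
D → match
E → match
F → match
G → match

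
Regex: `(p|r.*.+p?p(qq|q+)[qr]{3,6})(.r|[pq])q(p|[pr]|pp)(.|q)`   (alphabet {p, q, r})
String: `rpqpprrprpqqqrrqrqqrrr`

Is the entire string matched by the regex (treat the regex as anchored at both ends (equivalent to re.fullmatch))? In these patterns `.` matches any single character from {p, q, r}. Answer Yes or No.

No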